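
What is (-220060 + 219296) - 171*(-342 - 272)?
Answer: 104230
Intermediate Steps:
(-220060 + 219296) - 171*(-342 - 272) = -764 - 171*(-614) = -764 + 104994 = 104230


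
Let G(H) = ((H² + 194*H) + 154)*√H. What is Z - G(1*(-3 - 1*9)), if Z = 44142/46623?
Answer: 14714/15541 + 4060*I*√3 ≈ 0.94679 + 7032.1*I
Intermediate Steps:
Z = 14714/15541 (Z = 44142*(1/46623) = 14714/15541 ≈ 0.94679)
G(H) = √H*(154 + H² + 194*H) (G(H) = (154 + H² + 194*H)*√H = √H*(154 + H² + 194*H))
Z - G(1*(-3 - 1*9)) = 14714/15541 - √(1*(-3 - 1*9))*(154 + (1*(-3 - 1*9))² + 194*(1*(-3 - 1*9))) = 14714/15541 - √(1*(-3 - 9))*(154 + (1*(-3 - 9))² + 194*(1*(-3 - 9))) = 14714/15541 - √(1*(-12))*(154 + (1*(-12))² + 194*(1*(-12))) = 14714/15541 - √(-12)*(154 + (-12)² + 194*(-12)) = 14714/15541 - 2*I*√3*(154 + 144 - 2328) = 14714/15541 - 2*I*√3*(-2030) = 14714/15541 - (-4060)*I*√3 = 14714/15541 + 4060*I*√3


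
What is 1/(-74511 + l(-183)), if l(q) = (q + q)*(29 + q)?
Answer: -1/18147 ≈ -5.5106e-5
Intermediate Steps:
l(q) = 2*q*(29 + q) (l(q) = (2*q)*(29 + q) = 2*q*(29 + q))
1/(-74511 + l(-183)) = 1/(-74511 + 2*(-183)*(29 - 183)) = 1/(-74511 + 2*(-183)*(-154)) = 1/(-74511 + 56364) = 1/(-18147) = -1/18147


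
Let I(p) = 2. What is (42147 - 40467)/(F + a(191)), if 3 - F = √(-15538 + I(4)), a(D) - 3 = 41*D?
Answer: 877744/4095607 + 448*I*√971/4095607 ≈ 0.21431 + 0.0034085*I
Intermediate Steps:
a(D) = 3 + 41*D
F = 3 - 4*I*√971 (F = 3 - √(-15538 + 2) = 3 - √(-15536) = 3 - 4*I*√971 ≈ 3.0 - 124.64*I)
(42147 - 40467)/(F + a(191)) = (42147 - 40467)/((3 - 4*I*√971) + (3 + 41*191)) = 1680/((3 - 4*I*√971) + (3 + 7831)) = 1680/((3 - 4*I*√971) + 7834) = 1680/(7837 - 4*I*√971)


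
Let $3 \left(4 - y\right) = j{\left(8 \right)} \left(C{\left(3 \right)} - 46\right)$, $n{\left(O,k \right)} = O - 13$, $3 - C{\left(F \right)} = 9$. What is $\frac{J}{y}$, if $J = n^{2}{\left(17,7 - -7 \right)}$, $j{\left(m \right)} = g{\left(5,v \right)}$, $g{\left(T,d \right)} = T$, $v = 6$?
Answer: $\frac{3}{17} \approx 0.17647$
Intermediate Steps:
$C{\left(F \right)} = -6$ ($C{\left(F \right)} = 3 - 9 = -6$)
$n{\left(O,k \right)} = -13 + O$
$j{\left(m \right)} = 5$
$J = 16$ ($J = \left(-13 + 17\right)^{2} = 4^{2} = 16$)
$y = \frac{272}{3}$ ($y = 4 - \frac{5 \left(-6 - 46\right)}{3} = 4 - \frac{5 \left(-52\right)}{3} = 4 - - \frac{260}{3} = 4 + \frac{260}{3} = \frac{272}{3} \approx 90.667$)
$\frac{J}{y} = \frac{16}{\frac{272}{3}} = 16 \cdot \frac{3}{272} = \frac{3}{17}$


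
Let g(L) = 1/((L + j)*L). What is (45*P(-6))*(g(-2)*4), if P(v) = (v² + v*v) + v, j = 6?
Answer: -1485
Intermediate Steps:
g(L) = 1/(L*(6 + L)) (g(L) = 1/((L + 6)*L) = 1/((6 + L)*L) = 1/(L*(6 + L)))
P(v) = v + 2*v² (P(v) = (v² + v²) + v = 2*v² + v = v + 2*v²)
(45*P(-6))*(g(-2)*4) = (45*(-6*(1 + 2*(-6))))*((1/((-2)*(6 - 2)))*4) = (45*(-6*(1 - 12)))*(-½/4*4) = (45*(-6*(-11)))*(-½*¼*4) = (45*66)*(-⅛*4) = 2970*(-½) = -1485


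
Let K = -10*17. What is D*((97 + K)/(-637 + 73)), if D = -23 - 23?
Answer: -1679/282 ≈ -5.9539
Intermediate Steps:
K = -170
D = -46
D*((97 + K)/(-637 + 73)) = -46*(97 - 170)/(-637 + 73) = -(-3358)/(-564) = -(-3358)*(-1)/564 = -46*73/564 = -1679/282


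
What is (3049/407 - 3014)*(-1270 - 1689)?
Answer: 329161581/37 ≈ 8.8963e+6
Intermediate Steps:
(3049/407 - 3014)*(-1270 - 1689) = (3049*(1/407) - 3014)*(-2959) = (3049/407 - 3014)*(-2959) = -1223649/407*(-2959) = 329161581/37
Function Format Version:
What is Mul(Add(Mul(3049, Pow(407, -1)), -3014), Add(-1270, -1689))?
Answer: Rational(329161581, 37) ≈ 8.8963e+6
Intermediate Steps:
Mul(Add(Mul(3049, Pow(407, -1)), -3014), Add(-1270, -1689)) = Mul(Add(Mul(3049, Rational(1, 407)), -3014), -2959) = Mul(Add(Rational(3049, 407), -3014), -2959) = Mul(Rational(-1223649, 407), -2959) = Rational(329161581, 37)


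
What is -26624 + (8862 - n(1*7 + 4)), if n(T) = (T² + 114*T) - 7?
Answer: -19130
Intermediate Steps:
n(T) = -7 + T² + 114*T
-26624 + (8862 - n(1*7 + 4)) = -26624 + (8862 - (-7 + (1*7 + 4)² + 114*(1*7 + 4))) = -26624 + (8862 - (-7 + (7 + 4)² + 114*(7 + 4))) = -26624 + (8862 - (-7 + 11² + 114*11)) = -26624 + (8862 - (-7 + 121 + 1254)) = -26624 + (8862 - 1*1368) = -26624 + (8862 - 1368) = -26624 + 7494 = -19130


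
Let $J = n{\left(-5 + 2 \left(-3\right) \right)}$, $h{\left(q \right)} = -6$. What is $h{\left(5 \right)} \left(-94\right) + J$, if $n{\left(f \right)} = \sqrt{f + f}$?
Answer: $564 + i \sqrt{22} \approx 564.0 + 4.6904 i$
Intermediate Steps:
$n{\left(f \right)} = \sqrt{2} \sqrt{f}$ ($n{\left(f \right)} = \sqrt{2 f} = \sqrt{2} \sqrt{f}$)
$J = i \sqrt{22}$ ($J = \sqrt{2} \sqrt{-5 + 2 \left(-3\right)} = \sqrt{2} \sqrt{-5 - 6} = \sqrt{2} \sqrt{-11} = \sqrt{2} i \sqrt{11} = i \sqrt{22} \approx 4.6904 i$)
$h{\left(5 \right)} \left(-94\right) + J = \left(-6\right) \left(-94\right) + i \sqrt{22} = 564 + i \sqrt{22}$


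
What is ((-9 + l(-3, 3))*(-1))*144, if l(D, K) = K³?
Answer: -2592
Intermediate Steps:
((-9 + l(-3, 3))*(-1))*144 = ((-9 + 3³)*(-1))*144 = ((-9 + 27)*(-1))*144 = (18*(-1))*144 = -18*144 = -2592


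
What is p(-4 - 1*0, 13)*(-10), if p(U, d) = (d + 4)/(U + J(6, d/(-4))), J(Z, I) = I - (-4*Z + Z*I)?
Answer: -136/29 ≈ -4.6897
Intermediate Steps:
J(Z, I) = I + 4*Z - I*Z (J(Z, I) = I - (-4*Z + I*Z) = I + (4*Z - I*Z) = I + 4*Z - I*Z)
p(U, d) = (4 + d)/(24 + U + 5*d/4) (p(U, d) = (d + 4)/(U + (d/(-4) + 4*6 - 1*d/(-4)*6)) = (4 + d)/(U + (d*(-¼) + 24 - 1*d*(-¼)*6)) = (4 + d)/(U + (-d/4 + 24 - 1*(-d/4)*6)) = (4 + d)/(U + (-d/4 + 24 + 3*d/2)) = (4 + d)/(U + (24 + 5*d/4)) = (4 + d)/(24 + U + 5*d/4))
p(-4 - 1*0, 13)*(-10) = (4*(4 + 13)/(96 + 4*(-4 - 1*0) + 5*13))*(-10) = (4*17/(96 + 4*(-4 + 0) + 65))*(-10) = (4*17/(96 + 4*(-4) + 65))*(-10) = (4*17/(96 - 16 + 65))*(-10) = (4*17/145)*(-10) = (4*(1/145)*17)*(-10) = (68/145)*(-10) = -136/29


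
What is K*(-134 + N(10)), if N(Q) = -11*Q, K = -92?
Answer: 22448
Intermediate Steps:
K*(-134 + N(10)) = -92*(-134 - 11*10) = -92*(-134 - 110) = -92*(-244) = 22448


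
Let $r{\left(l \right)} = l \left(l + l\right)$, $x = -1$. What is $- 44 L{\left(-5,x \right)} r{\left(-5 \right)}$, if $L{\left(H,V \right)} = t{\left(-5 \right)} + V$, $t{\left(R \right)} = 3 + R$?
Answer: $6600$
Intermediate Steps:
$L{\left(H,V \right)} = -2 + V$ ($L{\left(H,V \right)} = \left(3 - 5\right) + V = -2 + V$)
$r{\left(l \right)} = 2 l^{2}$ ($r{\left(l \right)} = l 2 l = 2 l^{2}$)
$- 44 L{\left(-5,x \right)} r{\left(-5 \right)} = - 44 \left(-2 - 1\right) 2 \left(-5\right)^{2} = \left(-44\right) \left(-3\right) 2 \cdot 25 = 132 \cdot 50 = 6600$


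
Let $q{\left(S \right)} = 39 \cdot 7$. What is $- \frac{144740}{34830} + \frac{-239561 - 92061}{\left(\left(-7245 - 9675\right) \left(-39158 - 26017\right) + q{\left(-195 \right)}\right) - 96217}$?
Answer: $- \frac{7980564529985}{1920291195024} \approx -4.1559$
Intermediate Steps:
$q{\left(S \right)} = 273$
$- \frac{144740}{34830} + \frac{-239561 - 92061}{\left(\left(-7245 - 9675\right) \left(-39158 - 26017\right) + q{\left(-195 \right)}\right) - 96217} = - \frac{144740}{34830} + \frac{-239561 - 92061}{\left(\left(-7245 - 9675\right) \left(-39158 - 26017\right) + 273\right) - 96217} = \left(-144740\right) \frac{1}{34830} - \frac{331622}{\left(\left(-16920\right) \left(-65175\right) + 273\right) - 96217} = - \frac{14474}{3483} - \frac{331622}{\left(1102761000 + 273\right) - 96217} = - \frac{14474}{3483} - \frac{331622}{1102761273 - 96217} = - \frac{14474}{3483} - \frac{331622}{1102665056} = - \frac{14474}{3483} - \frac{165811}{551332528} = - \frac{7980564529985}{1920291195024}$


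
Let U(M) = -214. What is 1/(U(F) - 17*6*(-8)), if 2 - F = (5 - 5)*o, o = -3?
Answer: 1/602 ≈ 0.0016611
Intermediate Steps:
F = 2 (F = 2 - (5 - 5)*(-3) = 2 - 0*(-3) = 2 - 1*0 = 2 + 0 = 2)
1/(U(F) - 17*6*(-8)) = 1/(-214 - 17*6*(-8)) = 1/(-214 - 102*(-8)) = 1/(-214 + 816) = 1/602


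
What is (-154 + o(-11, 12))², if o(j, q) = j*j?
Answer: 1089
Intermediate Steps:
o(j, q) = j²
(-154 + o(-11, 12))² = (-154 + (-11)²)² = (-154 + 121)² = (-33)² = 1089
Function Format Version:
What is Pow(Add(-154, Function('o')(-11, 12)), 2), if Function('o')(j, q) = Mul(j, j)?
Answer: 1089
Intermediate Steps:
Function('o')(j, q) = Pow(j, 2)
Pow(Add(-154, Function('o')(-11, 12)), 2) = Pow(Add(-154, Pow(-11, 2)), 2) = Pow(Add(-154, 121), 2) = Pow(-33, 2) = 1089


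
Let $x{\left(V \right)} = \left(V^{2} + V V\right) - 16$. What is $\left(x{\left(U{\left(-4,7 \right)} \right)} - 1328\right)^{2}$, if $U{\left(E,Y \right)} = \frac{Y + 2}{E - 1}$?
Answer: $\frac{1118099844}{625} \approx 1.789 \cdot 10^{6}$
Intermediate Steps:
$U{\left(E,Y \right)} = \frac{2 + Y}{-1 + E}$
$x{\left(V \right)} = -16 + 2 V^{2}$ ($x{\left(V \right)} = \left(V^{2} + V^{2}\right) - 16 = 2 V^{2} - 16 = -16 + 2 V^{2}$)
$\left(x{\left(U{\left(-4,7 \right)} \right)} - 1328\right)^{2} = \left(\left(-16 + 2 \left(\frac{2 + 7}{-1 - 4}\right)^{2}\right) - 1328\right)^{2} = \left(\left(-16 + 2 \left(\frac{1}{-5} \cdot 9\right)^{2}\right) - 1328\right)^{2} = \left(\left(-16 + 2 \left(\left(- \frac{1}{5}\right) 9\right)^{2}\right) - 1328\right)^{2} = \left(\left(-16 + 2 \left(- \frac{9}{5}\right)^{2}\right) - 1328\right)^{2} = \left(\left(-16 + 2 \cdot \frac{81}{25}\right) - 1328\right)^{2} = \left(\left(-16 + \frac{162}{25}\right) - 1328\right)^{2} = \left(- \frac{238}{25} - 1328\right)^{2} = \left(- \frac{33438}{25}\right)^{2} = \frac{1118099844}{625}$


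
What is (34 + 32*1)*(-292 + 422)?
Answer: 8580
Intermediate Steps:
(34 + 32*1)*(-292 + 422) = (34 + 32)*130 = 66*130 = 8580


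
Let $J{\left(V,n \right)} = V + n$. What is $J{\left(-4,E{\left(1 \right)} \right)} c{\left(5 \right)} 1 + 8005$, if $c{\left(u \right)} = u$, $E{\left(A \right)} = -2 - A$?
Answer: $7970$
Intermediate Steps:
$J{\left(-4,E{\left(1 \right)} \right)} c{\left(5 \right)} 1 + 8005 = \left(-4 - 3\right) 5 \cdot 1 + 8005 = \left(-7\right) 5 \cdot 1 + 8005 = \left(-35\right) 1 + 8005 = -35 + 8005 = 7970$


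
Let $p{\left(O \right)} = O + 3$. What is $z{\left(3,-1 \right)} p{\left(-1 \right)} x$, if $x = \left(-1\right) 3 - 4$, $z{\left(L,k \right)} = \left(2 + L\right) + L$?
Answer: $-112$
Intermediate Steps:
$p{\left(O \right)} = 3 + O$
$z{\left(L,k \right)} = 2 + 2 L$
$x = -7$ ($x = -3 - 4 = -7$)
$z{\left(3,-1 \right)} p{\left(-1 \right)} x = \left(2 + 2 \cdot 3\right) \left(3 - 1\right) \left(-7\right) = \left(2 + 6\right) 2 \left(-7\right) = 8 \cdot 2 \left(-7\right) = 16 \left(-7\right) = -112$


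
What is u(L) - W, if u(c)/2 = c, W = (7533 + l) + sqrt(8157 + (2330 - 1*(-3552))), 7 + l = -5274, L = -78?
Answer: -2408 - sqrt(14039) ≈ -2526.5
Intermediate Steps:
l = -5281 (l = -7 - 5274 = -5281)
W = 2252 + sqrt(14039) (W = (7533 - 5281) + sqrt(8157 + (2330 - 1*(-3552))) = 2252 + sqrt(8157 + (2330 + 3552)) = 2252 + sqrt(8157 + 5882) = 2252 + sqrt(14039) ≈ 2370.5)
u(c) = 2*c
u(L) - W = 2*(-78) - (2252 + sqrt(14039)) = -156 + (-2252 - sqrt(14039)) = -2408 - sqrt(14039)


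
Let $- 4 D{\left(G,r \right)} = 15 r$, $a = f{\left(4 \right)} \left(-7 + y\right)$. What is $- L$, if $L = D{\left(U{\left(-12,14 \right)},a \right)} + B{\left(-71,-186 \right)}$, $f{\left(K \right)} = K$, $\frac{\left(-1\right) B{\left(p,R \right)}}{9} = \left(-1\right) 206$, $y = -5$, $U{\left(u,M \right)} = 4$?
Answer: $-2034$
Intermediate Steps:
$B{\left(p,R \right)} = 1854$ ($B{\left(p,R \right)} = - 9 \left(\left(-1\right) 206\right) = \left(-9\right) \left(-206\right) = 1854$)
$a = -48$ ($a = 4 \left(-7 - 5\right) = 4 \left(-12\right) = -48$)
$D{\left(G,r \right)} = - \frac{15 r}{4}$
$L = 2034$ ($L = \left(- \frac{15}{4}\right) \left(-48\right) + 1854 = 180 + 1854 = 2034$)
$- L = \left(-1\right) 2034 = -2034$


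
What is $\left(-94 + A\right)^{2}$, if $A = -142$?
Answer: $55696$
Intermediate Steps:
$\left(-94 + A\right)^{2} = \left(-94 - 142\right)^{2} = \left(-236\right)^{2} = 55696$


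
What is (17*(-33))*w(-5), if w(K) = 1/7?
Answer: -561/7 ≈ -80.143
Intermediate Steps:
w(K) = ⅐
(17*(-33))*w(-5) = (17*(-33))*(⅐) = -561*⅐ = -561/7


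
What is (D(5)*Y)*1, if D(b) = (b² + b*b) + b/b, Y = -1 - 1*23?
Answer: -1224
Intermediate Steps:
Y = -24 (Y = -1 - 23 = -24)
D(b) = 1 + 2*b² (D(b) = (b² + b²) + 1 = 2*b² + 1 = 1 + 2*b²)
(D(5)*Y)*1 = ((1 + 2*5²)*(-24))*1 = ((1 + 2*25)*(-24))*1 = ((1 + 50)*(-24))*1 = (51*(-24))*1 = -1224*1 = -1224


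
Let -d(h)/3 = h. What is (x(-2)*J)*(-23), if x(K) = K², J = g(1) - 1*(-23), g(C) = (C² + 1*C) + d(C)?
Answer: -2024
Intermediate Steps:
d(h) = -3*h
g(C) = C² - 2*C (g(C) = (C² + 1*C) - 3*C = (C² + C) - 3*C = (C + C²) - 3*C = C² - 2*C)
J = 22 (J = 1*(-2 + 1) - 1*(-23) = 1*(-1) + 23 = -1 + 23 = 22)
(x(-2)*J)*(-23) = ((-2)²*22)*(-23) = (4*22)*(-23) = 88*(-23) = -2024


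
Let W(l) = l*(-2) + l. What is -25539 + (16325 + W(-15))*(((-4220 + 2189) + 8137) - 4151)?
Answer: 31919161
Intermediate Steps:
W(l) = -l (W(l) = -2*l + l = -l)
-25539 + (16325 + W(-15))*(((-4220 + 2189) + 8137) - 4151) = -25539 + (16325 - 1*(-15))*(((-4220 + 2189) + 8137) - 4151) = -25539 + (16325 + 15)*((-2031 + 8137) - 4151) = -25539 + 16340*(6106 - 4151) = -25539 + 16340*1955 = -25539 + 31944700 = 31919161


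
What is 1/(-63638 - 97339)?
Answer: -1/160977 ≈ -6.2121e-6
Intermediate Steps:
1/(-63638 - 97339) = 1/(-160977) = -1/160977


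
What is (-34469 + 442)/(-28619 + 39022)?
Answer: -34027/10403 ≈ -3.2709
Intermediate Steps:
(-34469 + 442)/(-28619 + 39022) = -34027/10403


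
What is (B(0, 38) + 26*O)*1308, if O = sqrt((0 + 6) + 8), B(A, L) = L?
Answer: 49704 + 34008*sqrt(14) ≈ 1.7695e+5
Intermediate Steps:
O = sqrt(14) (O = sqrt(6 + 8) = sqrt(14) ≈ 3.7417)
(B(0, 38) + 26*O)*1308 = (38 + 26*sqrt(14))*1308 = 49704 + 34008*sqrt(14)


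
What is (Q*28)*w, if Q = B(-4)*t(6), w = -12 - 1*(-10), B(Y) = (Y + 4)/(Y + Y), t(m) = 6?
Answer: 0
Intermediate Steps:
B(Y) = (4 + Y)/(2*Y) (B(Y) = (4 + Y)/((2*Y)) = (4 + Y)*(1/(2*Y)) = (4 + Y)/(2*Y))
w = -2 (w = -12 + 10 = -2)
Q = 0 (Q = ((½)*(4 - 4)/(-4))*6 = ((½)*(-¼)*0)*6 = 0*6 = 0)
(Q*28)*w = (0*28)*(-2) = 0*(-2) = 0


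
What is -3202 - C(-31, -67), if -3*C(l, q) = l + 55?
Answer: -3194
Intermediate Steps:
C(l, q) = -55/3 - l/3 (C(l, q) = -(l + 55)/3 = -(55 + l)/3 = -55/3 - l/3)
-3202 - C(-31, -67) = -3202 - (-55/3 - ⅓*(-31)) = -3202 - (-55/3 + 31/3) = -3202 - 1*(-8) = -3202 + 8 = -3194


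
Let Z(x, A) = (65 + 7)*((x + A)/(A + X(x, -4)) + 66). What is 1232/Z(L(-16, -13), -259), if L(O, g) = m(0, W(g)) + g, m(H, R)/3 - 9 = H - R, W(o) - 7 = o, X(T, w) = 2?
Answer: 39578/154701 ≈ 0.25584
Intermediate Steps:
W(o) = 7 + o
m(H, R) = 27 - 3*R + 3*H (m(H, R) = 27 + 3*(H - R) = 27 + (-3*R + 3*H) = 27 - 3*R + 3*H)
L(O, g) = 6 - 2*g (L(O, g) = (27 - 3*(7 + g) + 3*0) + g = (27 + (-21 - 3*g) + 0) + g = (6 - 3*g) + g = 6 - 2*g)
Z(x, A) = 4752 + 72*(A + x)/(2 + A) (Z(x, A) = (65 + 7)*((x + A)/(A + 2) + 66) = 72*((A + x)/(2 + A) + 66) = 72*(66 + (A + x)/(2 + A)) = 4752 + 72*(A + x)/(2 + A))
1232/Z(L(-16, -13), -259) = 1232/((72*(132 + (6 - 2*(-13)) + 67*(-259))/(2 - 259))) = 1232/((72*(132 + (6 + 26) - 17353)/(-257))) = 1232/((72*(-1/257)*(132 + 32 - 17353))) = 1232/((72*(-1/257)*(-17189))) = 1232/(1237608/257) = 1232*(257/1237608) = 39578/154701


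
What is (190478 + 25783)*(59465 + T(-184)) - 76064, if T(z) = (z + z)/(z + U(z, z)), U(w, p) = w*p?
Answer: 784452798187/61 ≈ 1.2860e+10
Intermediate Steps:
U(w, p) = p*w
T(z) = 2*z/(z + z**2) (T(z) = (z + z)/(z + z*z) = (2*z)/(z + z**2) = 2*z/(z + z**2))
(190478 + 25783)*(59465 + T(-184)) - 76064 = (190478 + 25783)*(59465 + 2/(1 - 184)) - 76064 = 216261*(59465 + 2/(-183)) - 76064 = 216261*(59465 + 2*(-1/183)) - 76064 = 216261*(59465 - 2/183) - 76064 = 216261*(10882093/183) - 76064 = 784457438091/61 - 76064 = 784452798187/61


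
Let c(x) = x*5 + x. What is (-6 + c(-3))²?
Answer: 576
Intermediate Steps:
c(x) = 6*x (c(x) = 5*x + x = 6*x)
(-6 + c(-3))² = (-6 + 6*(-3))² = (-6 - 18)² = (-24)² = 576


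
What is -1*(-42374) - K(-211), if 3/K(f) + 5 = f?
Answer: 3050929/72 ≈ 42374.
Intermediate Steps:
K(f) = 3/(-5 + f)
-1*(-42374) - K(-211) = -1*(-42374) - 3/(-5 - 211) = 42374 - 3/(-216) = 42374 - 3*(-1)/216 = 42374 - 1*(-1/72) = 42374 + 1/72 = 3050929/72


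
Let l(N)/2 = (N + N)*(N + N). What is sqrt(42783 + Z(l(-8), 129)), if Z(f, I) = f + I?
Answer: 4*sqrt(2714) ≈ 208.38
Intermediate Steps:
l(N) = 8*N**2 (l(N) = 2*((N + N)*(N + N)) = 2*((2*N)*(2*N)) = 2*(4*N**2) = 8*N**2)
Z(f, I) = I + f
sqrt(42783 + Z(l(-8), 129)) = sqrt(42783 + (129 + 8*(-8)**2)) = sqrt(42783 + (129 + 8*64)) = sqrt(42783 + (129 + 512)) = sqrt(42783 + 641) = sqrt(43424) = 4*sqrt(2714)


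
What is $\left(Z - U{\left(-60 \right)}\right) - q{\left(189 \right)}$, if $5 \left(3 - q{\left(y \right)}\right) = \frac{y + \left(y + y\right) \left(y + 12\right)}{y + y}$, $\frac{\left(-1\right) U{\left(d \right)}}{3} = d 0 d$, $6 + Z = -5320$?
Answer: $- \frac{52887}{10} \approx -5288.7$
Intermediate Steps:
$Z = -5326$ ($Z = -6 - 5320 = -5326$)
$U{\left(d \right)} = 0$ ($U{\left(d \right)} = - 3 d 0 d = - 3 \cdot 0 d = \left(-3\right) 0 = 0$)
$q{\left(y \right)} = 3 - \frac{y + 2 y \left(12 + y\right)}{10 y}$ ($q{\left(y \right)} = 3 - \frac{\left(y + \left(y + y\right) \left(y + 12\right)\right) \frac{1}{y + y}}{5} = 3 - \frac{\left(y + 2 y \left(12 + y\right)\right) \frac{1}{2 y}}{5} = 3 - \frac{\frac{1}{2} \frac{1}{y} \left(y + 2 y \left(12 + y\right)\right)}{5} = 3 - \frac{y + 2 y \left(12 + y\right)}{10 y}$)
$\left(Z - U{\left(-60 \right)}\right) - q{\left(189 \right)} = \left(-5326 - 0\right) - \left(\frac{1}{2} - \frac{189}{5}\right) = \left(-5326 + 0\right) - \left(\frac{1}{2} - \frac{189}{5}\right) = -5326 - - \frac{373}{10} = -5326 + \frac{373}{10} = - \frac{52887}{10}$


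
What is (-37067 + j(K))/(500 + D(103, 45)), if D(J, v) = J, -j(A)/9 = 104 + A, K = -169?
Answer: -36482/603 ≈ -60.501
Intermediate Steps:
j(A) = -936 - 9*A (j(A) = -9*(104 + A) = -936 - 9*A)
(-37067 + j(K))/(500 + D(103, 45)) = (-37067 + (-936 - 9*(-169)))/(500 + 103) = (-37067 + (-936 + 1521))/603 = (-37067 + 585)*(1/603) = -36482*1/603 = -36482/603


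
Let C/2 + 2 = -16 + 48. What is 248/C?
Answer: 62/15 ≈ 4.1333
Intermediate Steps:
C = 60 (C = -4 + 2*(-16 + 48) = -4 + 2*32 = -4 + 64 = 60)
248/C = 248/60 = (1/60)*248 = 62/15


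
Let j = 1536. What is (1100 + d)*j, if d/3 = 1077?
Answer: 6652416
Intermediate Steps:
d = 3231 (d = 3*1077 = 3231)
(1100 + d)*j = (1100 + 3231)*1536 = 4331*1536 = 6652416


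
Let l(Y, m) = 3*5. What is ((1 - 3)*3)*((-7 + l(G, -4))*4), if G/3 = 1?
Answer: -192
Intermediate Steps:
G = 3 (G = 3*1 = 3)
l(Y, m) = 15
((1 - 3)*3)*((-7 + l(G, -4))*4) = ((1 - 3)*3)*((-7 + 15)*4) = (-2*3)*(8*4) = -6*32 = -192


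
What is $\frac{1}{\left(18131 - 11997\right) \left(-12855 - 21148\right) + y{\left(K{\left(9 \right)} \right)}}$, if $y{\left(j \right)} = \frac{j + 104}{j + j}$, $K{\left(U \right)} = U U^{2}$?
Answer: $- \frac{1458}{304101477283} \approx -4.7945 \cdot 10^{-9}$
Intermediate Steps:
$K{\left(U \right)} = U^{3}$
$y{\left(j \right)} = \frac{104 + j}{2 j}$
$\frac{1}{\left(18131 - 11997\right) \left(-12855 - 21148\right) + y{\left(K{\left(9 \right)} \right)}} = \frac{1}{\left(18131 - 11997\right) \left(-12855 - 21148\right) + \frac{104 + 9^{3}}{2 \cdot 9^{3}}} = \frac{1}{6134 \left(-34003\right) + \frac{104 + 729}{2 \cdot 729}} = \frac{1}{-208574402 + \frac{1}{2} \cdot \frac{1}{729} \cdot 833} = \frac{1}{-208574402 + \frac{833}{1458}} = \frac{1}{- \frac{304101477283}{1458}} = - \frac{1458}{304101477283}$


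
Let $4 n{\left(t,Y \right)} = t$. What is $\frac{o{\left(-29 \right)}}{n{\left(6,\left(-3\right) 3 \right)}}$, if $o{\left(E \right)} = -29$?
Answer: $- \frac{58}{3} \approx -19.333$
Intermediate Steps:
$n{\left(t,Y \right)} = \frac{t}{4}$
$\frac{o{\left(-29 \right)}}{n{\left(6,\left(-3\right) 3 \right)}} = - \frac{29}{\frac{1}{4} \cdot 6} = - \frac{29}{\frac{3}{2}} = \left(-29\right) \frac{2}{3} = - \frac{58}{3}$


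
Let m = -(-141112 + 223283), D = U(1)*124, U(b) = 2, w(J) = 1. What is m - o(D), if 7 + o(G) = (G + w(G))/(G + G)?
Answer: -40753593/496 ≈ -82165.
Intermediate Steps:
D = 248 (D = 2*124 = 248)
m = -82171 (m = -1*82171 = -82171)
o(G) = -7 + (1 + G)/(2*G) (o(G) = -7 + (G + 1)/(G + G) = -7 + (1 + G)/((2*G)) = -7 + (1 + G)*(1/(2*G)) = -7 + (1 + G)/(2*G))
m - o(D) = -82171 - (1 - 13*248)/(2*248) = -82171 - (1 - 3224)/(2*248) = -82171 - (-3223)/(2*248) = -82171 - 1*(-3223/496) = -82171 + 3223/496 = -40753593/496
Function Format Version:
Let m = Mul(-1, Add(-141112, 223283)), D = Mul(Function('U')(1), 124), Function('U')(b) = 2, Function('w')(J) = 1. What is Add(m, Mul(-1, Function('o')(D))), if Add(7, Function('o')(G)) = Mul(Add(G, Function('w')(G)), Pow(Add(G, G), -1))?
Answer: Rational(-40753593, 496) ≈ -82165.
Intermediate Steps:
D = 248 (D = Mul(2, 124) = 248)
m = -82171 (m = Mul(-1, 82171) = -82171)
Function('o')(G) = Add(-7, Mul(Rational(1, 2), Pow(G, -1), Add(1, G))) (Function('o')(G) = Add(-7, Mul(Add(G, 1), Pow(Add(G, G), -1))) = Add(-7, Mul(Add(1, G), Pow(Mul(2, G), -1))) = Add(-7, Mul(Add(1, G), Mul(Rational(1, 2), Pow(G, -1)))) = Add(-7, Mul(Rational(1, 2), Pow(G, -1), Add(1, G))))
Add(m, Mul(-1, Function('o')(D))) = Add(-82171, Mul(-1, Mul(Rational(1, 2), Pow(248, -1), Add(1, Mul(-13, 248))))) = Add(-82171, Mul(-1, Mul(Rational(1, 2), Rational(1, 248), Add(1, -3224)))) = Add(-82171, Mul(-1, Mul(Rational(1, 2), Rational(1, 248), -3223))) = Add(-82171, Mul(-1, Rational(-3223, 496))) = Add(-82171, Rational(3223, 496)) = Rational(-40753593, 496)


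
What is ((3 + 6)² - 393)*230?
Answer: -71760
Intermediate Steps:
((3 + 6)² - 393)*230 = (9² - 393)*230 = (81 - 393)*230 = -312*230 = -71760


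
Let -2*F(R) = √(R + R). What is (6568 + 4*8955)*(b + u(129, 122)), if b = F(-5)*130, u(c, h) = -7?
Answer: -296716 - 2755220*I*√10 ≈ -2.9672e+5 - 8.7128e+6*I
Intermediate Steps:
F(R) = -√2*√R/2 (F(R) = -√(R + R)/2 = -√2*√R/2)
b = -65*I*√10 (b = -√2*√(-5)/2*130 = -√2*I*√5/2*130 = -I*√10/2*130 = -65*I*√10 ≈ -205.55*I)
(6568 + 4*8955)*(b + u(129, 122)) = (6568 + 4*8955)*(-65*I*√10 - 7) = (6568 + 35820)*(-7 - 65*I*√10) = 42388*(-7 - 65*I*√10) = -296716 - 2755220*I*√10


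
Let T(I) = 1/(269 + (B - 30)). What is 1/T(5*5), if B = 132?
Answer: 371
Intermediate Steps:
T(I) = 1/371 (T(I) = 1/(269 + (132 - 30)) = 1/(269 + 102) = 1/371)
1/T(5*5) = 1/(1/371) = 371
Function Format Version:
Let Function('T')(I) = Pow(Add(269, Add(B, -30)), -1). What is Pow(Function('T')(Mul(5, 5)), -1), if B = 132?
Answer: 371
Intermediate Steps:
Function('T')(I) = Rational(1, 371) (Function('T')(I) = Pow(Add(269, Add(132, -30)), -1) = Pow(Add(269, 102), -1) = Pow(371, -1) = Rational(1, 371))
Pow(Function('T')(Mul(5, 5)), -1) = Pow(Rational(1, 371), -1) = 371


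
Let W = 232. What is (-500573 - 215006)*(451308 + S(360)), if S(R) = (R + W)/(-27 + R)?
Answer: -2906530195252/9 ≈ -3.2295e+11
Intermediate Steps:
S(R) = (232 + R)/(-27 + R) (S(R) = (R + 232)/(-27 + R) = (232 + R)/(-27 + R))
(-500573 - 215006)*(451308 + S(360)) = (-500573 - 215006)*(451308 + (232 + 360)/(-27 + 360)) = -715579*(451308 + 592/333) = -715579*(451308 + (1/333)*592) = -715579*(451308 + 16/9) = -715579*4061788/9 = -2906530195252/9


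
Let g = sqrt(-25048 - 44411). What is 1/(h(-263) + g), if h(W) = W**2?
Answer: 69169/4784420020 - 13*I*sqrt(411)/4784420020 ≈ 1.4457e-5 - 5.5085e-8*I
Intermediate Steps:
g = 13*I*sqrt(411) (g = sqrt(-69459) = 13*I*sqrt(411) ≈ 263.55*I)
1/(h(-263) + g) = 1/((-263)**2 + 13*I*sqrt(411)) = 1/(69169 + 13*I*sqrt(411))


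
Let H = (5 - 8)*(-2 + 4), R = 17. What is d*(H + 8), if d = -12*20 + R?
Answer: -446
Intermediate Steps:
H = -6 (H = -3*2 = -6)
d = -223 (d = -12*20 + 17 = -240 + 17 = -223)
d*(H + 8) = -223*(-6 + 8) = -223*2 = -446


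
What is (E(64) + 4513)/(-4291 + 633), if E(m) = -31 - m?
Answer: -2209/1829 ≈ -1.2078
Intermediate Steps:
(E(64) + 4513)/(-4291 + 633) = ((-31 - 1*64) + 4513)/(-4291 + 633) = ((-31 - 64) + 4513)/(-3658) = (-95 + 4513)*(-1/3658) = 4418*(-1/3658) = -2209/1829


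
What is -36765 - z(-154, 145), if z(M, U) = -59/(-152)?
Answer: -5588339/152 ≈ -36765.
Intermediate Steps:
z(M, U) = 59/152 (z(M, U) = -59*(-1/152) = 59/152)
-36765 - z(-154, 145) = -36765 - 1*59/152 = -36765 - 59/152 = -5588339/152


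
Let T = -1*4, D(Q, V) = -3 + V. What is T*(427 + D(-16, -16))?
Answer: -1632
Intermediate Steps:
T = -4
T*(427 + D(-16, -16)) = -4*(427 + (-3 - 16)) = -4*(427 - 19) = -4*408 = -1632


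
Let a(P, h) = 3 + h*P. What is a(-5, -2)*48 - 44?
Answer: 580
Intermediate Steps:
a(P, h) = 3 + P*h
a(-5, -2)*48 - 44 = (3 - 5*(-2))*48 - 44 = (3 + 10)*48 - 44 = 13*48 - 44 = 624 - 44 = 580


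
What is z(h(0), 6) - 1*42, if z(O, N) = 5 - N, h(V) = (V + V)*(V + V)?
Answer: -43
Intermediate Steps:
h(V) = 4*V² (h(V) = (2*V)*(2*V) = 4*V²)
z(h(0), 6) - 1*42 = (5 - 1*6) - 1*42 = (5 - 6) - 42 = -1 - 42 = -43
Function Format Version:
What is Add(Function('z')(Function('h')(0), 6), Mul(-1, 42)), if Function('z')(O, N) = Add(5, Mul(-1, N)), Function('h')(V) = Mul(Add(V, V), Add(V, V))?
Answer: -43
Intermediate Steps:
Function('h')(V) = Mul(4, Pow(V, 2)) (Function('h')(V) = Mul(Mul(2, V), Mul(2, V)) = Mul(4, Pow(V, 2)))
Add(Function('z')(Function('h')(0), 6), Mul(-1, 42)) = Add(Add(5, Mul(-1, 6)), Mul(-1, 42)) = Add(Add(5, -6), -42) = Add(-1, -42) = -43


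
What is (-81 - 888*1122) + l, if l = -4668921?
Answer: -5665338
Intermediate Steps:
(-81 - 888*1122) + l = (-81 - 888*1122) - 4668921 = (-81 - 996336) - 4668921 = -996417 - 4668921 = -5665338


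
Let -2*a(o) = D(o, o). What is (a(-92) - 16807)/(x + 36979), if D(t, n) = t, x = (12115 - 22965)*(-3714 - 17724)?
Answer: -16761/232639279 ≈ -7.2047e-5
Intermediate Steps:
x = 232602300 (x = -10850*(-21438) = 232602300)
a(o) = -o/2
(a(-92) - 16807)/(x + 36979) = (-½*(-92) - 16807)/(232602300 + 36979) = (46 - 16807)/232639279 = -16761*1/232639279 = -16761/232639279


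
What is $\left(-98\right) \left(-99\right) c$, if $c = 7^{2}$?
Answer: $475398$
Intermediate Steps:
$c = 49$
$\left(-98\right) \left(-99\right) c = \left(-98\right) \left(-99\right) 49 = 9702 \cdot 49 = 475398$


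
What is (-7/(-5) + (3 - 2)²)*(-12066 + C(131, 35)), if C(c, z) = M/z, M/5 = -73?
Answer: -202884/7 ≈ -28983.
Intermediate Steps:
M = -365 (M = 5*(-73) = -365)
C(c, z) = -365/z
(-7/(-5) + (3 - 2)²)*(-12066 + C(131, 35)) = (-7/(-5) + (3 - 2)²)*(-12066 - 365/35) = (-⅕*(-7) + 1²)*(-12066 - 365*1/35) = (7/5 + 1)*(-12066 - 73/7) = (12/5)*(-84535/7) = -202884/7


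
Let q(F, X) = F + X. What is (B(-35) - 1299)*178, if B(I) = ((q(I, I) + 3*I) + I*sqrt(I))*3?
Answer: -324672 - 18690*I*sqrt(35) ≈ -3.2467e+5 - 1.1057e+5*I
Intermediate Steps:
B(I) = 3*I**(3/2) + 15*I (B(I) = (((I + I) + 3*I) + I*sqrt(I))*3 = ((2*I + 3*I) + I**(3/2))*3 = (5*I + I**(3/2))*3 = (I**(3/2) + 5*I)*3 = 3*I**(3/2) + 15*I)
(B(-35) - 1299)*178 = ((3*(-35)**(3/2) + 15*(-35)) - 1299)*178 = ((3*(-35*I*sqrt(35)) - 525) - 1299)*178 = ((-105*I*sqrt(35) - 525) - 1299)*178 = ((-525 - 105*I*sqrt(35)) - 1299)*178 = (-1824 - 105*I*sqrt(35))*178 = -324672 - 18690*I*sqrt(35)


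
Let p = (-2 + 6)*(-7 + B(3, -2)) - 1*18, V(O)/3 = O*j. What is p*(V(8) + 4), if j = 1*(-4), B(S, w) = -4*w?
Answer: 1288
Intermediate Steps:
j = -4
V(O) = -12*O (V(O) = 3*(O*(-4)) = 3*(-4*O) = -12*O)
p = -14 (p = (-2 + 6)*(-7 - 4*(-2)) - 1*18 = 4*(-7 + 8) - 18 = 4*1 - 18 = 4 - 18 = -14)
p*(V(8) + 4) = -14*(-12*8 + 4) = -14*(-96 + 4) = -14*(-92) = 1288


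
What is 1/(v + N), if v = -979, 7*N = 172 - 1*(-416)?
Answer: -1/895 ≈ -0.0011173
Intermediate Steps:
N = 84 (N = (172 - 1*(-416))/7 = (172 + 416)/7 = (⅐)*588 = 84)
1/(v + N) = 1/(-979 + 84) = 1/(-895) = -1/895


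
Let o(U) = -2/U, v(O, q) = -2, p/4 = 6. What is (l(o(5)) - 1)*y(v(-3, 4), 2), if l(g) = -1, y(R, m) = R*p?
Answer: 96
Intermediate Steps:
p = 24 (p = 4*6 = 24)
y(R, m) = 24*R (y(R, m) = R*24 = 24*R)
(l(o(5)) - 1)*y(v(-3, 4), 2) = (-1 - 1)*(24*(-2)) = -2*(-48) = 96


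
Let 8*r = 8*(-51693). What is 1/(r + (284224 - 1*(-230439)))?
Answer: 1/462970 ≈ 2.1600e-6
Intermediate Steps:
r = -51693 (r = (8*(-51693))/8 = (1/8)*(-413544) = -51693)
1/(r + (284224 - 1*(-230439))) = 1/(-51693 + (284224 - 1*(-230439))) = 1/(-51693 + (284224 + 230439)) = 1/(-51693 + 514663) = 1/462970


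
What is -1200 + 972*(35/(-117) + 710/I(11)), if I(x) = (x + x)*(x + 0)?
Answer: 2140800/1573 ≈ 1361.0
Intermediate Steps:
I(x) = 2*x² (I(x) = (2*x)*x = 2*x²)
-1200 + 972*(35/(-117) + 710/I(11)) = -1200 + 972*(35/(-117) + 710/((2*11²))) = -1200 + 972*(35*(-1/117) + 710/((2*121))) = -1200 + 972*(-35/117 + 710/242) = -1200 + 972*(-35/117 + 710*(1/242)) = -1200 + 972*(-35/117 + 355/121) = -1200 + 972*(37300/14157) = -1200 + 4028400/1573 = 2140800/1573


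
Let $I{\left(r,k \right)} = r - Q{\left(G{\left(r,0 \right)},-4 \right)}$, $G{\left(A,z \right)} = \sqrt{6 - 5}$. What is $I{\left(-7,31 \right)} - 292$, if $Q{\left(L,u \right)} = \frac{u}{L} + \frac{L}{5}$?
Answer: $- \frac{1476}{5} \approx -295.2$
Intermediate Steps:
$G{\left(A,z \right)} = 1$ ($G{\left(A,z \right)} = \sqrt{1} = 1$)
$Q{\left(L,u \right)} = \frac{L}{5} + \frac{u}{L}$ ($Q{\left(L,u \right)} = \frac{u}{L} + L \frac{1}{5} = \frac{u}{L} + \frac{L}{5} = \frac{L}{5} + \frac{u}{L}$)
$I{\left(r,k \right)} = \frac{19}{5} + r$ ($I{\left(r,k \right)} = r - \left(\frac{1}{5} \cdot 1 - \frac{4}{1}\right) = r - \left(\frac{1}{5} - 4\right) = r - - \frac{19}{5} = r + \frac{19}{5} = \frac{19}{5} + r$)
$I{\left(-7,31 \right)} - 292 = \left(\frac{19}{5} - 7\right) - 292 = - \frac{16}{5} - 292 = - \frac{1476}{5}$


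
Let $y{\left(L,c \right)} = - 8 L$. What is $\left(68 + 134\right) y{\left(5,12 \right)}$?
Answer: $-8080$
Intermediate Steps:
$\left(68 + 134\right) y{\left(5,12 \right)} = \left(68 + 134\right) \left(\left(-8\right) 5\right) = 202 \left(-40\right) = -8080$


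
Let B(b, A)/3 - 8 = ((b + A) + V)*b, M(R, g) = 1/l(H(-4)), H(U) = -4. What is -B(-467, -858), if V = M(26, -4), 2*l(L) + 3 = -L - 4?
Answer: -1857283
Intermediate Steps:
l(L) = -7/2 - L/2 (l(L) = -3/2 + (-L - 4)/2 = -3/2 + (-4 - L)/2 = -3/2 + (-2 - L/2) = -7/2 - L/2)
M(R, g) = -⅔ (M(R, g) = 1/(-7/2 - ½*(-4)) = 1/(-7/2 + 2) = 1/(-3/2) = -⅔)
V = -⅔ ≈ -0.66667
B(b, A) = 24 + 3*b*(-⅔ + A + b) (B(b, A) = 24 + 3*(((b + A) - ⅔)*b) = 24 + 3*(((A + b) - ⅔)*b) = 24 + 3*((-⅔ + A + b)*b) = 24 + 3*(b*(-⅔ + A + b)) = 24 + 3*b*(-⅔ + A + b))
-B(-467, -858) = -(24 - 2*(-467) + 3*(-467)² + 3*(-858)*(-467)) = -(24 + 934 + 3*218089 + 1202058) = -(24 + 934 + 654267 + 1202058) = -1*1857283 = -1857283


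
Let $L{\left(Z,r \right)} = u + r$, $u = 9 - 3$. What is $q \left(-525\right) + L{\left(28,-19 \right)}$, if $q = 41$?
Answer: $-21538$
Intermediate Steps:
$u = 6$ ($u = 9 - 3 = 6$)
$L{\left(Z,r \right)} = 6 + r$
$q \left(-525\right) + L{\left(28,-19 \right)} = 41 \left(-525\right) + \left(6 - 19\right) = -21525 - 13 = -21538$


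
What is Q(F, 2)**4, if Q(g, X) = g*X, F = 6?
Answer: 20736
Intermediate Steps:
Q(g, X) = X*g
Q(F, 2)**4 = (2*6)**4 = 12**4 = 20736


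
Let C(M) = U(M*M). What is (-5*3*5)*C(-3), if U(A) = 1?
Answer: -75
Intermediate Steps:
C(M) = 1
(-5*3*5)*C(-3) = (-5*3*5)*1 = -15*5*1 = -75*1 = -75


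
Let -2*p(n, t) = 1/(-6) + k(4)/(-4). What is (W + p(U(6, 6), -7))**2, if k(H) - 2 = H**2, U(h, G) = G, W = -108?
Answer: 100489/9 ≈ 11165.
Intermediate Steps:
k(H) = 2 + H**2
p(n, t) = 7/3 (p(n, t) = -(1/(-6) + (2 + 4**2)/(-4))/2 = -(1*(-1/6) + (2 + 16)*(-1/4))/2 = -(-1/6 + 18*(-1/4))/2 = -(-1/6 - 9/2)/2 = -1/2*(-14/3) = 7/3)
(W + p(U(6, 6), -7))**2 = (-108 + 7/3)**2 = (-317/3)**2 = 100489/9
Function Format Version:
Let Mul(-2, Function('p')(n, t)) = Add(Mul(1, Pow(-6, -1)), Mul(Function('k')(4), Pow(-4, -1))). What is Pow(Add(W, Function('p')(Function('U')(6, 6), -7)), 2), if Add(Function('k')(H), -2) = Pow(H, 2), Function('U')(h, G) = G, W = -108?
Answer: Rational(100489, 9) ≈ 11165.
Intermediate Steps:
Function('k')(H) = Add(2, Pow(H, 2))
Function('p')(n, t) = Rational(7, 3) (Function('p')(n, t) = Mul(Rational(-1, 2), Add(Mul(1, Pow(-6, -1)), Mul(Add(2, Pow(4, 2)), Pow(-4, -1)))) = Mul(Rational(-1, 2), Add(Mul(1, Rational(-1, 6)), Mul(Add(2, 16), Rational(-1, 4)))) = Mul(Rational(-1, 2), Add(Rational(-1, 6), Mul(18, Rational(-1, 4)))) = Mul(Rational(-1, 2), Add(Rational(-1, 6), Rational(-9, 2))) = Mul(Rational(-1, 2), Rational(-14, 3)) = Rational(7, 3))
Pow(Add(W, Function('p')(Function('U')(6, 6), -7)), 2) = Pow(Add(-108, Rational(7, 3)), 2) = Pow(Rational(-317, 3), 2) = Rational(100489, 9)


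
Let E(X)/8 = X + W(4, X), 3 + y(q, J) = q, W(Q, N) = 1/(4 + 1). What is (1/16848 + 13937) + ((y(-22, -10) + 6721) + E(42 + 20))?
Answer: 1780041749/84240 ≈ 21131.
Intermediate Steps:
W(Q, N) = ⅕ (W(Q, N) = 1/5 = ⅕)
y(q, J) = -3 + q
E(X) = 8/5 + 8*X (E(X) = 8*(X + ⅕) = 8*(⅕ + X) = 8/5 + 8*X)
(1/16848 + 13937) + ((y(-22, -10) + 6721) + E(42 + 20)) = (1/16848 + 13937) + (((-3 - 22) + 6721) + (8/5 + 8*(42 + 20))) = (1/16848 + 13937) + ((-25 + 6721) + (8/5 + 8*62)) = 234810577/16848 + (6696 + (8/5 + 496)) = 234810577/16848 + (6696 + 2488/5) = 234810577/16848 + 35968/5 = 1780041749/84240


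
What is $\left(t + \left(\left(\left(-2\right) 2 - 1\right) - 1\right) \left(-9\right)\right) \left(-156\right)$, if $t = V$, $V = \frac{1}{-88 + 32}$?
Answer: $- \frac{117897}{14} \approx -8421.2$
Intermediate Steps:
$V = - \frac{1}{56}$ ($V = \frac{1}{-56} = - \frac{1}{56} \approx -0.017857$)
$t = - \frac{1}{56} \approx -0.017857$
$\left(t + \left(\left(\left(-2\right) 2 - 1\right) - 1\right) \left(-9\right)\right) \left(-156\right) = \left(- \frac{1}{56} + \left(\left(\left(-2\right) 2 - 1\right) - 1\right) \left(-9\right)\right) \left(-156\right) = \left(- \frac{1}{56} + \left(\left(-4 - 1\right) - 1\right) \left(-9\right)\right) \left(-156\right) = \left(- \frac{1}{56} + \left(-5 - 1\right) \left(-9\right)\right) \left(-156\right) = \left(- \frac{1}{56} - -54\right) \left(-156\right) = \left(- \frac{1}{56} + 54\right) \left(-156\right) = \frac{3023}{56} \left(-156\right) = - \frac{117897}{14}$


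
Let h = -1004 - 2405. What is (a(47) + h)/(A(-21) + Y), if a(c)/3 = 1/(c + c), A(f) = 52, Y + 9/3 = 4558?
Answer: -320443/433058 ≈ -0.73995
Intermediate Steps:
h = -3409
Y = 4555 (Y = -3 + 4558 = 4555)
a(c) = 3/(2*c) (a(c) = 3/(c + c) = 3/((2*c)) = 3*(1/(2*c)) = 3/(2*c))
(a(47) + h)/(A(-21) + Y) = ((3/2)/47 - 3409)/(52 + 4555) = ((3/2)*(1/47) - 3409)/4607 = (3/94 - 3409)*(1/4607) = -320443/94*1/4607 = -320443/433058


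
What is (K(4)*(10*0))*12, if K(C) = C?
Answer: 0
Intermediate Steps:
(K(4)*(10*0))*12 = (4*(10*0))*12 = (4*0)*12 = 0*12 = 0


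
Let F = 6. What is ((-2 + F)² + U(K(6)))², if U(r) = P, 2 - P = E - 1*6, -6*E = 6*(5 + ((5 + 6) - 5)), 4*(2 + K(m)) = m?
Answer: 1225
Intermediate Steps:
K(m) = -2 + m/4
E = -11 (E = -(5 + ((5 + 6) - 5)) = -(5 + (11 - 5)) = -(5 + 6) = -11 ≈ -11.000)
P = 19 (P = 2 - (-11 - 1*6) = 2 - (-11 - 6) = 2 - 1*(-17) = 2 + 17 = 19)
U(r) = 19
((-2 + F)² + U(K(6)))² = ((-2 + 6)² + 19)² = (4² + 19)² = (16 + 19)² = 35² = 1225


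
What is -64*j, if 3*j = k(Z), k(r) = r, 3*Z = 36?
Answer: -256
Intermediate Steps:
Z = 12 (Z = (⅓)*36 = 12)
j = 4 (j = (⅓)*12 = 4)
-64*j = -64*4 = -256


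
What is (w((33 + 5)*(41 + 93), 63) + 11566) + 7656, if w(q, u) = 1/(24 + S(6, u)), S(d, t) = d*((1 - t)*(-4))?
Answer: 29063665/1512 ≈ 19222.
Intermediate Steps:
S(d, t) = d*(-4 + 4*t)
w(q, u) = 1/(24*u) (w(q, u) = 1/(24 + 4*6*(-1 + u)) = 1/(24 + (-24 + 24*u)) = 1/(24*u))
(w((33 + 5)*(41 + 93), 63) + 11566) + 7656 = ((1/24)/63 + 11566) + 7656 = ((1/24)*(1/63) + 11566) + 7656 = (1/1512 + 11566) + 7656 = 17487793/1512 + 7656 = 29063665/1512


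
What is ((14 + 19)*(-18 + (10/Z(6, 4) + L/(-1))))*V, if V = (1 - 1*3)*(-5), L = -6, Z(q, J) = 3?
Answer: -2860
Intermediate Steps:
V = 10 (V = (1 - 3)*(-5) = -2*(-5) = 10)
((14 + 19)*(-18 + (10/Z(6, 4) + L/(-1))))*V = ((14 + 19)*(-18 + (10/3 - 6/(-1))))*10 = (33*(-18 + (10*(⅓) - 6*(-1))))*10 = (33*(-18 + (10/3 + 6)))*10 = (33*(-18 + 28/3))*10 = (33*(-26/3))*10 = -286*10 = -2860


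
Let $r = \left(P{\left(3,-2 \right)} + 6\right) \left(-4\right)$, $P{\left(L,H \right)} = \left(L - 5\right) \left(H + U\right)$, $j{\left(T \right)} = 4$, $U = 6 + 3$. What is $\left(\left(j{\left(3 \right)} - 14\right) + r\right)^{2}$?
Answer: $484$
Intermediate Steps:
$U = 9$
$P{\left(L,H \right)} = \left(-5 + L\right) \left(9 + H\right)$ ($P{\left(L,H \right)} = \left(L - 5\right) \left(H + 9\right) = \left(-5 + L\right) \left(9 + H\right)$)
$r = 32$ ($r = \left(\left(-45 - -10 + 9 \cdot 3 - 6\right) + 6\right) \left(-4\right) = \left(\left(-45 + 10 + 27 - 6\right) + 6\right) \left(-4\right) = \left(-14 + 6\right) \left(-4\right) = \left(-8\right) \left(-4\right) = 32$)
$\left(\left(j{\left(3 \right)} - 14\right) + r\right)^{2} = \left(\left(4 - 14\right) + 32\right)^{2} = \left(-10 + 32\right)^{2} = 22^{2} = 484$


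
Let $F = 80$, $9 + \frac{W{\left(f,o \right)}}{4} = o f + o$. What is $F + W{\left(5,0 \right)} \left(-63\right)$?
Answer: $2348$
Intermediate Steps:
$W{\left(f,o \right)} = -36 + 4 o + 4 f o$ ($W{\left(f,o \right)} = -36 + 4 \left(o f + o\right) = -36 + 4 \left(f o + o\right) = -36 + 4 \left(o + f o\right) = -36 + \left(4 o + 4 f o\right) = -36 + 4 o + 4 f o$)
$F + W{\left(5,0 \right)} \left(-63\right) = 80 + \left(-36 + 4 \cdot 0 + 4 \cdot 5 \cdot 0\right) \left(-63\right) = 80 + \left(-36 + 0 + 0\right) \left(-63\right) = 80 - -2268 = 80 + 2268 = 2348$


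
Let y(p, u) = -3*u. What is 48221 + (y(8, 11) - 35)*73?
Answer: 43257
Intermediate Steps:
48221 + (y(8, 11) - 35)*73 = 48221 + (-3*11 - 35)*73 = 48221 + (-33 - 35)*73 = 48221 - 68*73 = 48221 - 4964 = 43257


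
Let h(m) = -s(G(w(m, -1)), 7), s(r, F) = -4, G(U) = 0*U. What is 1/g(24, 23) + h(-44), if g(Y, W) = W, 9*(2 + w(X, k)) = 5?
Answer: 93/23 ≈ 4.0435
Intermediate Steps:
w(X, k) = -13/9 (w(X, k) = -2 + (⅑)*5 = -2 + 5/9 = -13/9)
G(U) = 0
h(m) = 4 (h(m) = -1*(-4) = 4)
1/g(24, 23) + h(-44) = 1/23 + 4 = 93/23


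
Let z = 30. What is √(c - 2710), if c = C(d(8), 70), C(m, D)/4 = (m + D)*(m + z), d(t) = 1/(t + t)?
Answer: √365761/8 ≈ 75.598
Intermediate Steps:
d(t) = 1/(2*t)
C(m, D) = 4*(30 + m)*(D + m) (C(m, D) = 4*((m + D)*(m + 30)) = 4*((D + m)*(30 + m)) = 4*((30 + m)*(D + m)) = 4*(30 + m)*(D + m))
c = 539201/64 (c = 4*((½)/8)² + 120*70 + 120*((½)/8) + 4*70*((½)/8) = 4*((½)*(⅛))² + 8400 + 120*((½)*(⅛)) + 4*70*((½)*(⅛)) = 4*(1/16)² + 8400 + 120*(1/16) + 4*70*(1/16) = 4*(1/256) + 8400 + 15/2 + 35/2 = 1/64 + 8400 + 15/2 + 35/2 = 539201/64 ≈ 8425.0)
√(c - 2710) = √(539201/64 - 2710) = √(365761/64) = √365761/8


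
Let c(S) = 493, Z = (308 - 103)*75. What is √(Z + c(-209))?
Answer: 2*√3967 ≈ 125.97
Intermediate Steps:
Z = 15375 (Z = 205*75 = 15375)
√(Z + c(-209)) = √(15375 + 493) = √15868 = 2*√3967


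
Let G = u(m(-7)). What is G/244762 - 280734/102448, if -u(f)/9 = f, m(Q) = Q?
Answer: -2453805753/895549192 ≈ -2.7400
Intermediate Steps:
u(f) = -9*f
G = 63 (G = -9*(-7) = 63)
G/244762 - 280734/102448 = 63/244762 - 280734/102448 = 63*(1/244762) - 280734*1/102448 = 9/34966 - 140367/51224 = -2453805753/895549192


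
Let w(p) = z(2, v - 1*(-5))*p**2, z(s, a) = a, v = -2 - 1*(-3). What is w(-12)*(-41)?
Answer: -35424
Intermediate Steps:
v = 1 (v = -2 + 3 = 1)
w(p) = 6*p**2 (w(p) = (1 - 1*(-5))*p**2 = (1 + 5)*p**2 = 6*p**2)
w(-12)*(-41) = (6*(-12)**2)*(-41) = (6*144)*(-41) = 864*(-41) = -35424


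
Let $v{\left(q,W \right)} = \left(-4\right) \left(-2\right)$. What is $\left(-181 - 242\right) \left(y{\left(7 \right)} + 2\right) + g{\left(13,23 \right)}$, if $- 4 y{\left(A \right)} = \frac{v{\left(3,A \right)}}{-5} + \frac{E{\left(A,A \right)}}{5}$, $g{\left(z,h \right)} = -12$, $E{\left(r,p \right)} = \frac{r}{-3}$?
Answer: $- \frac{21531}{20} \approx -1076.6$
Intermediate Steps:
$E{\left(r,p \right)} = - \frac{r}{3}$ ($E{\left(r,p \right)} = r \left(- \frac{1}{3}\right) = - \frac{r}{3}$)
$v{\left(q,W \right)} = 8$
$y{\left(A \right)} = \frac{2}{5} + \frac{A}{60}$ ($y{\left(A \right)} = - \frac{\frac{8}{-5} + \frac{\left(- \frac{1}{3}\right) A}{5}}{4} = - \frac{8 \left(- \frac{1}{5}\right) + - \frac{A}{3} \cdot \frac{1}{5}}{4} = - \frac{- \frac{8}{5} - \frac{A}{15}}{4} = \frac{2}{5} + \frac{A}{60}$)
$\left(-181 - 242\right) \left(y{\left(7 \right)} + 2\right) + g{\left(13,23 \right)} = \left(-181 - 242\right) \left(\left(\frac{2}{5} + \frac{1}{60} \cdot 7\right) + 2\right) - 12 = - 423 \left(\left(\frac{2}{5} + \frac{7}{60}\right) + 2\right) - 12 = - 423 \left(\frac{31}{60} + 2\right) - 12 = \left(-423\right) \frac{151}{60} - 12 = - \frac{21291}{20} - 12 = - \frac{21531}{20}$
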